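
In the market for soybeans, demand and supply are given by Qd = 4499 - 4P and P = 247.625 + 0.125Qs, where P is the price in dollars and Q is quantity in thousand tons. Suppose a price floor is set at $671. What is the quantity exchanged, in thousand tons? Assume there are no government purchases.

Rearranging supply gives Qs = 8P - 1981. In a free market, 4499 - 4P = 8P - 1981 gives the equilibrium P* = 540, Q* = 2339.
Since 671 > 540, the floor is binding.
At P = 671: Qd = 4499 - 4·671 = 1815 and Qs = 8·671 - 1981 = 3387.
The quantity actually transacted is the short side, demand: 1815.

1815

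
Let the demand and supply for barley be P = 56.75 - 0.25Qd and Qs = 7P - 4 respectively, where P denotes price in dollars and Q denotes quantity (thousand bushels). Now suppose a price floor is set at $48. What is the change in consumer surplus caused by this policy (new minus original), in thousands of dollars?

Rearranging demand gives Qd = 227 - 4P. In a free market, 227 - 4P = 7P - 4 gives the equilibrium P* = 21, Q* = 143.
The floor of 48 is above the equilibrium price 21, so it binds.
At P = 48: Qd = 227 - 4·48 = 35 and Qs = 7·48 - 4 = 332.
Consumer surplus without the control is ½ · (56.75 - 21) · 143 = 2556.125.
With the floor, consumers buy 35 units at 48, so CS = ½ · (56.75 - 48) · 35 = 153.125.
Change in consumer surplus = 153.125 - 2556.125 = -2403.

-2403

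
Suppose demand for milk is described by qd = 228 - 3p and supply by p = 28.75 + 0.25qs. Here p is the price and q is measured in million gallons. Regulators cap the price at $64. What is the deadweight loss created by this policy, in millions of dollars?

0

Rearranging supply gives qs = 4p - 115. In a free market, 228 - 3p = 4p - 115 gives the equilibrium p* = 49, q* = 81.
The ceiling of 64 is above the equilibrium price 49, so it is not binding; the market clears at p* = 49, q* = 81.
Since the control does not bind, no trades are prevented and deadweight loss is zero.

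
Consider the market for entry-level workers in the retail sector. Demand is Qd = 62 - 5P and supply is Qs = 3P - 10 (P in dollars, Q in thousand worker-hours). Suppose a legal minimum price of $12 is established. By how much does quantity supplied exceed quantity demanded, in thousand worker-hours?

Without the control the market clears where 62 - 5P = 3P - 10, i.e. P* = 9 and Q* = 17.
Because the floor (12) lies above the market-clearing price, it is binding.
At P = 12: Qd = 62 - 5·12 = 2 and Qs = 3·12 - 10 = 26.
Surplus = Qs - Qd = 26 - 2 = 24.

24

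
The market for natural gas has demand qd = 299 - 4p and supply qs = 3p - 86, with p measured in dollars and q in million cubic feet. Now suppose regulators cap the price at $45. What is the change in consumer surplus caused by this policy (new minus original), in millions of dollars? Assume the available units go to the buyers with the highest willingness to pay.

377.5

Setting quantity demanded equal to quantity supplied, 299 - 4p = 3p - 86, gives p* = 55 and q* = 79.
The ceiling of 45 is below the equilibrium price 55, so it binds.
At p = 45: qd = 299 - 4·45 = 119 and qs = 3·45 - 86 = 49.
Consumer surplus without the control is ½ · (74.75 - 55) · 79 = 780.125.
With the ceiling, 49 units are sold at 45 (assume they go to the highest-value buyers). The demand price at q = 49 is 62.5, so CS = ½ · [(74.75 - 45) + (62.5 - 45)] · 49 = 1157.625.
Change in consumer surplus = 1157.625 - 780.125 = 377.5.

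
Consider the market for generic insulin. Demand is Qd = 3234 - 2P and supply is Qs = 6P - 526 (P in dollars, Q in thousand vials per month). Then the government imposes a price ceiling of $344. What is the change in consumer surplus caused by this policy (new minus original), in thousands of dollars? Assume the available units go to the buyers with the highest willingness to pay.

In a free market, 3234 - 2P = 6P - 526 gives the equilibrium P* = 470, Q* = 2294.
Since 344 < 470, the ceiling is binding.
At P = 344: Qd = 3234 - 2·344 = 2546 and Qs = 6·344 - 526 = 1538.
Consumer surplus without the control is ½ · (1617 - 470) · 2294 = 1315609.
With the ceiling, 1538 units are sold at 344 (assume they go to the highest-value buyers). The demand price at Q = 1538 is 848, so CS = ½ · [(1617 - 344) + (848 - 344)] · 1538 = 1366513.
Change in consumer surplus = 1366513 - 1315609 = 50904.

50904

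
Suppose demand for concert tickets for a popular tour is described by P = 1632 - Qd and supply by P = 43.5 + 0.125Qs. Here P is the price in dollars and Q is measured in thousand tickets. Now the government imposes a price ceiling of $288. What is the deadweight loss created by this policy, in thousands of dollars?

Rearranging demand gives Qd = 1632 - P; rearranging supply gives Qs = 8P - 348. Setting quantity demanded equal to quantity supplied, 1632 - P = 8P - 348, gives P* = 220 and Q* = 1412.
The ceiling of 288 is above the equilibrium price 220, so it is not binding; the market clears at P* = 220, Q* = 1412.
Since the control does not bind, no trades are prevented and deadweight loss is zero.

0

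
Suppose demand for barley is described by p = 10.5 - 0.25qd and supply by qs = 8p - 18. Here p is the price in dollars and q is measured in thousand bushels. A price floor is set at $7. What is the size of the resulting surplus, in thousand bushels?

24

Rearranging demand gives qd = 42 - 4p. In a free market, 42 - 4p = 8p - 18 gives the equilibrium p* = 5, q* = 22.
Because the floor (7) lies above the market-clearing price, it is binding.
At p = 7: qd = 42 - 4·7 = 14 and qs = 8·7 - 18 = 38.
Surplus = qs - qd = 38 - 14 = 24.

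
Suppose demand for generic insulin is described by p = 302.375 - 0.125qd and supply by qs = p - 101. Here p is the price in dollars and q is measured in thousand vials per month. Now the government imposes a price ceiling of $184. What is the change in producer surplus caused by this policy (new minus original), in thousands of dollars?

-12576

Rearranging demand gives qd = 2419 - 8p. In a free market, 2419 - 8p = p - 101 gives the equilibrium p* = 280, q* = 179.
The ceiling of 184 is below the equilibrium price 280, so it binds.
At p = 184: qd = 2419 - 8·184 = 947 and qs = 184 - 101 = 83.
Producer surplus without the control is ½ · (280 - 101) · 179 = 16020.5.
With the ceiling, producers sell 83 units at 184, so PS = ½ · (184 - 101) · 83 = 3444.5.
Change in producer surplus = 3444.5 - 16020.5 = -12576.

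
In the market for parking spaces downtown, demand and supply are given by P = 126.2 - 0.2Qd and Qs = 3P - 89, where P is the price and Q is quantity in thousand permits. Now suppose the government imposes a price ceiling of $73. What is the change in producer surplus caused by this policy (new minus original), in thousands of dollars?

-2643.5

Rearranging demand gives Qd = 631 - 5P. Setting quantity demanded equal to quantity supplied, 631 - 5P = 3P - 89, gives P* = 90 and Q* = 181.
Since 73 < 90, the ceiling is binding.
At P = 73: Qd = 631 - 5·73 = 266 and Qs = 3·73 - 89 = 130.
Producer surplus without the control is ½ · (90 - 89/3) · 181 = 32761/6.
With the ceiling, producers sell 130 units at 73, so PS = ½ · (73 - 89/3) · 130 = 8450/3.
Change in producer surplus = 8450/3 - 32761/6 = -2643.5.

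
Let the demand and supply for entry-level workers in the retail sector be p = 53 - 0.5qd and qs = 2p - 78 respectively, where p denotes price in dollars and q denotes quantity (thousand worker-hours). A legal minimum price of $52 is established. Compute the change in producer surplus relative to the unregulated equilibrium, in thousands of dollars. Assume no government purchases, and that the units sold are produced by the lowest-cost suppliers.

Rearranging demand gives qd = 106 - 2p. In a free market, 106 - 2p = 2p - 78 gives the equilibrium p* = 46, q* = 14.
Since 52 > 46, the floor is binding.
At p = 52: qd = 106 - 2·52 = 2 and qs = 2·52 - 78 = 26.
Producer surplus without the control is ½ · (46 - 39) · 14 = 49.
With the floor, 2 units are sold at 52. The supply price at q = 2 is 40, so PS = ½ · [(52 - 39) + (52 - 40)] · 2 = 25.
Change in producer surplus = 25 - 49 = -24.

-24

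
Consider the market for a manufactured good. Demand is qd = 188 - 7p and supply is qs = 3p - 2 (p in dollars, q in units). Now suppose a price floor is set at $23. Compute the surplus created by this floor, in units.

40

In a free market, 188 - 7p = 3p - 2 gives the equilibrium p* = 19, q* = 55.
Since 23 > 19, the floor is binding.
At p = 23: qd = 188 - 7·23 = 27 and qs = 3·23 - 2 = 67.
Surplus = qs - qd = 67 - 27 = 40.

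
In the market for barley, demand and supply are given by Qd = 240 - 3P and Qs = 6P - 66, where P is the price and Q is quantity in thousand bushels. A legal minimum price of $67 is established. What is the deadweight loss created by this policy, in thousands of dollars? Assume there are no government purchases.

Equilibrium: 240 - 3P = 6P - 66, so 306 = 9P and P* = 34, Q* = 138.
The floor of 67 is above the equilibrium price 34, so it binds.
At P = 67: Qd = 240 - 3·67 = 39 and Qs = 6·67 - 66 = 336.
Quantity traded falls to 39. At Q = 39 the demand price is (240 - 39)/3 = 67 and the supply price is (66 + 39)/6 = 17.5.
Deadweight loss = ½ · (67 - 17.5) · (138 - 39) = ½ · 49.5 · 99 = 2450.25.

2450.25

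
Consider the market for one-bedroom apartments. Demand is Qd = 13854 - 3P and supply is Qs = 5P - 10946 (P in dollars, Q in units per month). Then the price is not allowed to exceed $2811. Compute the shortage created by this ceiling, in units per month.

In a free market, 13854 - 3P = 5P - 10946 gives the equilibrium P* = 3100, Q* = 4554.
Because the ceiling (2811) lies below the market-clearing price, it is binding.
At P = 2811: Qd = 13854 - 3·2811 = 5421 and Qs = 5·2811 - 10946 = 3109.
Shortage = Qd - Qs = 5421 - 3109 = 2312.

2312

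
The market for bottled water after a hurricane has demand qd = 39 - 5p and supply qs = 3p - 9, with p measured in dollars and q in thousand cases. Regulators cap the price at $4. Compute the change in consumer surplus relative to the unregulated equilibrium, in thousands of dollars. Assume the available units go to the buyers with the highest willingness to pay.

2.4

Without the control the market clears where 39 - 5p = 3p - 9, i.e. p* = 6 and q* = 9.
Because the ceiling (4) lies below the market-clearing price, it is binding.
At p = 4: qd = 39 - 5·4 = 19 and qs = 3·4 - 9 = 3.
Consumer surplus without the control is ½ · (7.8 - 6) · 9 = 8.1.
With the ceiling, 3 units are sold at 4 (assume they go to the highest-value buyers). The demand price at q = 3 is 7.2, so CS = ½ · [(7.8 - 4) + (7.2 - 4)] · 3 = 10.5.
Change in consumer surplus = 10.5 - 8.1 = 2.4.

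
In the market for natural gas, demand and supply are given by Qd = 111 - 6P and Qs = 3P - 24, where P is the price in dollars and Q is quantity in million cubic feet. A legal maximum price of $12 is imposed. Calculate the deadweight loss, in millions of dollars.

20.25

Equilibrium: 111 - 6P = 3P - 24, so 135 = 9P and P* = 15, Q* = 21.
Because the ceiling (12) lies below the market-clearing price, it is binding.
At P = 12: Qd = 111 - 6·12 = 39 and Qs = 3·12 - 24 = 12.
Quantity traded falls to 12. At Q = 12 the demand price is (111 - 12)/6 = 16.5 and the supply price is (24 + 12)/3 = 12.
Deadweight loss = ½ · (16.5 - 12) · (21 - 12) = ½ · 4.5 · 9 = 20.25.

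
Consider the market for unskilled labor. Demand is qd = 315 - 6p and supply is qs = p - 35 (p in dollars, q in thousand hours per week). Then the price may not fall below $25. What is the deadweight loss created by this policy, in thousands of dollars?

Without the control the market clears where 315 - 6p = p - 35, i.e. p* = 50 and q* = 15.
The floor of 25 is below the equilibrium price 50, so it is not binding; the market clears at p* = 50, q* = 15.
Since the control does not bind, no trades are prevented and deadweight loss is zero.

0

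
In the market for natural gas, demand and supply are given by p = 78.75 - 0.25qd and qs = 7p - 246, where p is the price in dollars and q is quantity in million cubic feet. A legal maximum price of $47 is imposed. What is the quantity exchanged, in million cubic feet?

83

Rearranging demand gives qd = 315 - 4p. In a free market, 315 - 4p = 7p - 246 gives the equilibrium p* = 51, q* = 111.
Because the ceiling (47) lies below the market-clearing price, it is binding.
At p = 47: qd = 315 - 4·47 = 127 and qs = 7·47 - 246 = 83.
The quantity actually transacted is the short side, supply: 83.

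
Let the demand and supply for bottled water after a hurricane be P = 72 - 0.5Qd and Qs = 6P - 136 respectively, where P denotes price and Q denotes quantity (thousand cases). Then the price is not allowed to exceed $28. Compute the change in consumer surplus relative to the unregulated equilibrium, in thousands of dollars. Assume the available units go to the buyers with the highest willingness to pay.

-217

Rearranging demand gives Qd = 144 - 2P. In a free market, 144 - 2P = 6P - 136 gives the equilibrium P* = 35, Q* = 74.
Because the ceiling (28) lies below the market-clearing price, it is binding.
At P = 28: Qd = 144 - 2·28 = 88 and Qs = 6·28 - 136 = 32.
Consumer surplus without the control is ½ · (72 - 35) · 74 = 1369.
With the ceiling, 32 units are sold at 28 (assume they go to the highest-value buyers). The demand price at Q = 32 is 56, so CS = ½ · [(72 - 28) + (56 - 28)] · 32 = 1152.
Change in consumer surplus = 1152 - 1369 = -217.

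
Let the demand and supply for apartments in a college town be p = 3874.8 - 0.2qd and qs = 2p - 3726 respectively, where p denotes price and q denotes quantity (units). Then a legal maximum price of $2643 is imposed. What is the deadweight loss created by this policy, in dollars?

Rearranging demand gives qd = 19374 - 5p. Equilibrium: 19374 - 5p = 2p - 3726, so 23100 = 7p and p* = 3300, q* = 2874.
Because the ceiling (2643) lies below the market-clearing price, it is binding.
At p = 2643: qd = 19374 - 5·2643 = 6159 and qs = 2·2643 - 3726 = 1560.
Quantity traded falls to 1560. At q = 1560 the demand price is (19374 - 1560)/5 = 3562.8 and the supply price is (3726 + 1560)/2 = 2643.
Deadweight loss = ½ · (3562.8 - 2643) · (2874 - 1560) = ½ · 919.8 · 1314 = 604308.6.

604308.6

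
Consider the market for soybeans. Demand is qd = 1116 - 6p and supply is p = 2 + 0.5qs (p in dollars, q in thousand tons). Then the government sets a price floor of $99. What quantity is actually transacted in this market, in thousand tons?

276

Rearranging supply gives qs = 2p - 4. Setting quantity demanded equal to quantity supplied, 1116 - 6p = 2p - 4, gives p* = 140 and q* = 276.
The floor of 99 is below the equilibrium price 140, so it is not binding; the market clears at p* = 140, q* = 276.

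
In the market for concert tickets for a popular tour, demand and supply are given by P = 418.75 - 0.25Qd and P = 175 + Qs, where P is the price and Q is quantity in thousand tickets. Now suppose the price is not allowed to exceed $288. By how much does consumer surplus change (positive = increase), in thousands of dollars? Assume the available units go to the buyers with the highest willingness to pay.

Rearranging demand gives Qd = 1675 - 4P; rearranging supply gives Qs = P - 175. Setting quantity demanded equal to quantity supplied, 1675 - 4P = P - 175, gives P* = 370 and Q* = 195.
Since 288 < 370, the ceiling is binding.
At P = 288: Qd = 1675 - 4·288 = 523 and Qs = 288 - 175 = 113.
Consumer surplus without the control is ½ · (418.75 - 370) · 195 = 4753.125.
With the ceiling, 113 units are sold at 288 (assume they go to the highest-value buyers). The demand price at Q = 113 is 390.5, so CS = ½ · [(418.75 - 288) + (390.5 - 288)] · 113 = 13178.625.
Change in consumer surplus = 13178.625 - 4753.125 = 8425.5.

8425.5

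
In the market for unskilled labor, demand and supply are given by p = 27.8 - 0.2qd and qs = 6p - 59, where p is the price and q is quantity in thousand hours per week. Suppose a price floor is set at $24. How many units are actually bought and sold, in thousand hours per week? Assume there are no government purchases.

19

Rearranging demand gives qd = 139 - 5p. In a free market, 139 - 5p = 6p - 59 gives the equilibrium p* = 18, q* = 49.
Because the floor (24) lies above the market-clearing price, it is binding.
At p = 24: qd = 139 - 5·24 = 19 and qs = 6·24 - 59 = 85.
The quantity actually transacted is the short side, demand: 19.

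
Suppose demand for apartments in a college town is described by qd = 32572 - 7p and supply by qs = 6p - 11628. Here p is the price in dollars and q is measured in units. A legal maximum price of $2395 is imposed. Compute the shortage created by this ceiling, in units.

Equilibrium: 32572 - 7p = 6p - 11628, so 44200 = 13p and p* = 3400, q* = 8772.
Because the ceiling (2395) lies below the market-clearing price, it is binding.
At p = 2395: qd = 32572 - 7·2395 = 15807 and qs = 6·2395 - 11628 = 2742.
Shortage = qd - qs = 15807 - 2742 = 13065.

13065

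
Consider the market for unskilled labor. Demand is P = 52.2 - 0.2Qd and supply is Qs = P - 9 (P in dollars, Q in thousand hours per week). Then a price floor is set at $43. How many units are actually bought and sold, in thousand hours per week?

Rearranging demand gives Qd = 261 - 5P. Setting quantity demanded equal to quantity supplied, 261 - 5P = P - 9, gives P* = 45 and Q* = 36.
The floor of 43 is below the equilibrium price 45, so it is not binding; the market clears at P* = 45, Q* = 36.

36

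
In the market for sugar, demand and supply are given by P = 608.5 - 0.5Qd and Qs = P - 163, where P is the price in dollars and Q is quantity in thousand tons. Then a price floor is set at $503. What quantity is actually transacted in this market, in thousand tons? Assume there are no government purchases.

211

Rearranging demand gives Qd = 1217 - 2P. Without the control the market clears where 1217 - 2P = P - 163, i.e. P* = 460 and Q* = 297.
Because the floor (503) lies above the market-clearing price, it is binding.
At P = 503: Qd = 1217 - 2·503 = 211 and Qs = 503 - 163 = 340.
The quantity actually transacted is the short side, demand: 211.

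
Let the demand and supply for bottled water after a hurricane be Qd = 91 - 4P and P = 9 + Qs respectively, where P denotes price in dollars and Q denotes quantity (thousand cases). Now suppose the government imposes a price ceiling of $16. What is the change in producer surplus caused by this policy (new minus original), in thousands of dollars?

-36

Rearranging supply gives Qs = P - 9. In a free market, 91 - 4P = P - 9 gives the equilibrium P* = 20, Q* = 11.
Since 16 < 20, the ceiling is binding.
At P = 16: Qd = 91 - 4·16 = 27 and Qs = 16 - 9 = 7.
Producer surplus without the control is ½ · (20 - 9) · 11 = 60.5.
With the ceiling, producers sell 7 units at 16, so PS = ½ · (16 - 9) · 7 = 24.5.
Change in producer surplus = 24.5 - 60.5 = -36.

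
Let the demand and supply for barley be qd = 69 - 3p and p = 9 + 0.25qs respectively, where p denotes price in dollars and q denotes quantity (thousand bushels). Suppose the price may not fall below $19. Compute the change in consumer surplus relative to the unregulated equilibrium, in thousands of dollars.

-72

Rearranging supply gives qs = 4p - 36. Without the control the market clears where 69 - 3p = 4p - 36, i.e. p* = 15 and q* = 24.
Because the floor (19) lies above the market-clearing price, it is binding.
At p = 19: qd = 69 - 3·19 = 12 and qs = 4·19 - 36 = 40.
Consumer surplus without the control is ½ · (23 - 15) · 24 = 96.
With the floor, consumers buy 12 units at 19, so CS = ½ · (23 - 19) · 12 = 24.
Change in consumer surplus = 24 - 96 = -72.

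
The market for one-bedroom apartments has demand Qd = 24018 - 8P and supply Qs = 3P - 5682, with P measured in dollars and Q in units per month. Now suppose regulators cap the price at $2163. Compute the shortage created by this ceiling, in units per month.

In a free market, 24018 - 8P = 3P - 5682 gives the equilibrium P* = 2700, Q* = 2418.
Because the ceiling (2163) lies below the market-clearing price, it is binding.
At P = 2163: Qd = 24018 - 8·2163 = 6714 and Qs = 3·2163 - 5682 = 807.
Shortage = Qd - Qs = 6714 - 807 = 5907.

5907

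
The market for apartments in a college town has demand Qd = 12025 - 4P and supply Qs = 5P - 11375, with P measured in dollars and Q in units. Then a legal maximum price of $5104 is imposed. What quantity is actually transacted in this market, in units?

In a free market, 12025 - 4P = 5P - 11375 gives the equilibrium P* = 2600, Q* = 1625.
The ceiling of 5104 is above the equilibrium price 2600, so it is not binding; the market clears at P* = 2600, Q* = 1625.

1625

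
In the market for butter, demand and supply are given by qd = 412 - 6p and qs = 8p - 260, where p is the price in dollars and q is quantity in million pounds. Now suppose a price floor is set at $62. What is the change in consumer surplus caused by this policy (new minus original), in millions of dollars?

-1148

Setting quantity demanded equal to quantity supplied, 412 - 6p = 8p - 260, gives p* = 48 and q* = 124.
Since 62 > 48, the floor is binding.
At p = 62: qd = 412 - 6·62 = 40 and qs = 8·62 - 260 = 236.
Consumer surplus without the control is ½ · (206/3 - 48) · 124 = 3844/3.
With the floor, consumers buy 40 units at 62, so CS = ½ · (206/3 - 62) · 40 = 400/3.
Change in consumer surplus = 400/3 - 3844/3 = -1148.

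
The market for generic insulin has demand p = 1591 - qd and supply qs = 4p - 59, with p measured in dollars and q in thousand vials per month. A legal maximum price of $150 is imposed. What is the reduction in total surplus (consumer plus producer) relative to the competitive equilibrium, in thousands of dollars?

Rearranging demand gives qd = 1591 - p. Equilibrium: 1591 - p = 4p - 59, so 1650 = 5p and p* = 330, q* = 1261.
Since 150 < 330, the ceiling is binding.
At p = 150: qd = 1591 - 150 = 1441 and qs = 4·150 - 59 = 541.
Quantity traded falls to 541. At q = 541 the demand price is 1591 - 541 = 1050 and the supply price is (59 + 541)/4 = 150.
Deadweight loss = ½ · (1050 - 150) · (1261 - 541) = ½ · 900 · 720 = 324000.

324000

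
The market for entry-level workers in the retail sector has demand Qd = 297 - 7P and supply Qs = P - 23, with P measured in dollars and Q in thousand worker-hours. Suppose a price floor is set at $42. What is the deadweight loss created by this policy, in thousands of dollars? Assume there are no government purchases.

112

Setting quantity demanded equal to quantity supplied, 297 - 7P = P - 23, gives P* = 40 and Q* = 17.
Because the floor (42) lies above the market-clearing price, it is binding.
At P = 42: Qd = 297 - 7·42 = 3 and Qs = 42 - 23 = 19.
Quantity traded falls to 3. At Q = 3 the demand price is (297 - 3)/7 = 42 and the supply price is 23 + 3 = 26.
Deadweight loss = ½ · (42 - 26) · (17 - 3) = ½ · 16 · 14 = 112.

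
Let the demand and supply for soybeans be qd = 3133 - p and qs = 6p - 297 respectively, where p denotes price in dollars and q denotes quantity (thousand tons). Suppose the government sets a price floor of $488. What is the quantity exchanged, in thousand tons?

Equilibrium: 3133 - p = 6p - 297, so 3430 = 7p and p* = 490, q* = 2643.
Since 488 is below p* = 490, the floor does not bind and the free-market outcome prevails.

2643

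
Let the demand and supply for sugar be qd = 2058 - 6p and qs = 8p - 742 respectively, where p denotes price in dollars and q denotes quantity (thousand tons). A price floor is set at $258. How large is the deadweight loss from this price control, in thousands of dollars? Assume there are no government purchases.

17661

Equilibrium: 2058 - 6p = 8p - 742, so 2800 = 14p and p* = 200, q* = 858.
Since 258 > 200, the floor is binding.
At p = 258: qd = 2058 - 6·258 = 510 and qs = 8·258 - 742 = 1322.
Quantity traded falls to 510. At q = 510 the demand price is (2058 - 510)/6 = 258 and the supply price is (742 + 510)/8 = 156.5.
Deadweight loss = ½ · (258 - 156.5) · (858 - 510) = ½ · 101.5 · 348 = 17661.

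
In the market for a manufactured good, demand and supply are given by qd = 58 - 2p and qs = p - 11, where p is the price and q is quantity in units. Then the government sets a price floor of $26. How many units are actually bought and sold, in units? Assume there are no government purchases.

Setting quantity demanded equal to quantity supplied, 58 - 2p = p - 11, gives p* = 23 and q* = 12.
Since 26 > 23, the floor is binding.
At p = 26: qd = 58 - 2·26 = 6 and qs = 26 - 11 = 15.
The quantity actually transacted is the short side, demand: 6.

6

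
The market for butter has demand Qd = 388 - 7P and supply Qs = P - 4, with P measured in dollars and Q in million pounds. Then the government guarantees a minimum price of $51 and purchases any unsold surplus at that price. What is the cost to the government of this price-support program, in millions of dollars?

816

Without the control the market clears where 388 - 7P = P - 4, i.e. P* = 49 and Q* = 45.
Since 51 > 49, the floor is binding.
At P = 51: Qd = 388 - 7·51 = 31 and Qs = 51 - 4 = 47.
Surplus = Qs - Qd = 16.
Government expenditure = surplus × support price = 16 × 51 = 816.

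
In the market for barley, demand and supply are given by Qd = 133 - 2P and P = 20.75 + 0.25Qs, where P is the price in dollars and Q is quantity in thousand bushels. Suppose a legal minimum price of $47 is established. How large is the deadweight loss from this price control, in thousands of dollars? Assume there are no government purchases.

181.5

Rearranging supply gives Qs = 4P - 83. In a free market, 133 - 2P = 4P - 83 gives the equilibrium P* = 36, Q* = 61.
Because the floor (47) lies above the market-clearing price, it is binding.
At P = 47: Qd = 133 - 2·47 = 39 and Qs = 4·47 - 83 = 105.
Quantity traded falls to 39. At Q = 39 the demand price is (133 - 39)/2 = 47 and the supply price is (83 + 39)/4 = 30.5.
Deadweight loss = ½ · (47 - 30.5) · (61 - 39) = ½ · 16.5 · 22 = 181.5.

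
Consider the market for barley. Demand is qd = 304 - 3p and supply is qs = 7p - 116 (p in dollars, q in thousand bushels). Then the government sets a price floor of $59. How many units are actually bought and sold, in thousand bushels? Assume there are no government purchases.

127

Equilibrium: 304 - 3p = 7p - 116, so 420 = 10p and p* = 42, q* = 178.
Since 59 > 42, the floor is binding.
At p = 59: qd = 304 - 3·59 = 127 and qs = 7·59 - 116 = 297.
The quantity actually transacted is the short side, demand: 127.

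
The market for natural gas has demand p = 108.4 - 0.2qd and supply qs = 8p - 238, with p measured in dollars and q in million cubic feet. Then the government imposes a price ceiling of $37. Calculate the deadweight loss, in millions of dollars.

Rearranging demand gives qd = 542 - 5p. Without the control the market clears where 542 - 5p = 8p - 238, i.e. p* = 60 and q* = 242.
Because the ceiling (37) lies below the market-clearing price, it is binding.
At p = 37: qd = 542 - 5·37 = 357 and qs = 8·37 - 238 = 58.
Quantity traded falls to 58. At q = 58 the demand price is (542 - 58)/5 = 96.8 and the supply price is (238 + 58)/8 = 37.
Deadweight loss = ½ · (96.8 - 37) · (242 - 58) = ½ · 59.8 · 184 = 5501.6.

5501.6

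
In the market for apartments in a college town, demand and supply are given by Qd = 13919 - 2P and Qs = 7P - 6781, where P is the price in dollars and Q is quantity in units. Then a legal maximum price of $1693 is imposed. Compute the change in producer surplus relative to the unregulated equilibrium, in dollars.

-4367061.5

Setting quantity demanded equal to quantity supplied, 13919 - 2P = 7P - 6781, gives P* = 2300 and Q* = 9319.
Because the ceiling (1693) lies below the market-clearing price, it is binding.
At P = 1693: Qd = 13919 - 2·1693 = 10533 and Qs = 7·1693 - 6781 = 5070.
Producer surplus without the control is ½ · (2300 - 6781/7) · 9319 = 86843761/14.
With the ceiling, producers sell 5070 units at 1693, so PS = ½ · (1693 - 6781/7) · 5070 = 12852450/7.
Change in producer surplus = 12852450/7 - 86843761/14 = -4367061.5.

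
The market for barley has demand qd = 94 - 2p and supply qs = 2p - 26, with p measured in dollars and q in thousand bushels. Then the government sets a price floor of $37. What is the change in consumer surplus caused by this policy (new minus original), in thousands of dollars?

Setting quantity demanded equal to quantity supplied, 94 - 2p = 2p - 26, gives p* = 30 and q* = 34.
Because the floor (37) lies above the market-clearing price, it is binding.
At p = 37: qd = 94 - 2·37 = 20 and qs = 2·37 - 26 = 48.
Consumer surplus without the control is ½ · (47 - 30) · 34 = 289.
With the floor, consumers buy 20 units at 37, so CS = ½ · (47 - 37) · 20 = 100.
Change in consumer surplus = 100 - 289 = -189.

-189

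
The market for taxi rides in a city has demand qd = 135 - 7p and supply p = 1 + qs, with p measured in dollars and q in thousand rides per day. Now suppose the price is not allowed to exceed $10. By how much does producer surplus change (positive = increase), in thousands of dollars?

Rearranging supply gives qs = p - 1. Equilibrium: 135 - 7p = p - 1, so 136 = 8p and p* = 17, q* = 16.
The ceiling of 10 is below the equilibrium price 17, so it binds.
At p = 10: qd = 135 - 7·10 = 65 and qs = 10 - 1 = 9.
Producer surplus without the control is ½ · (17 - 1) · 16 = 128.
With the ceiling, producers sell 9 units at 10, so PS = ½ · (10 - 1) · 9 = 40.5.
Change in producer surplus = 40.5 - 128 = -87.5.

-87.5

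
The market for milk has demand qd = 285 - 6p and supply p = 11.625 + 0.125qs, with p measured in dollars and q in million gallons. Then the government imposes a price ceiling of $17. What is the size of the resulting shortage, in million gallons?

140

Rearranging supply gives qs = 8p - 93. Setting quantity demanded equal to quantity supplied, 285 - 6p = 8p - 93, gives p* = 27 and q* = 123.
Because the ceiling (17) lies below the market-clearing price, it is binding.
At p = 17: qd = 285 - 6·17 = 183 and qs = 8·17 - 93 = 43.
Shortage = qd - qs = 183 - 43 = 140.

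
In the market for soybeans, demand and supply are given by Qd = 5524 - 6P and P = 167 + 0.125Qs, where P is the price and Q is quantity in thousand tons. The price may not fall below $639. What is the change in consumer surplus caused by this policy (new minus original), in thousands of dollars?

Rearranging supply gives Qs = 8P - 1336. Equilibrium: 5524 - 6P = 8P - 1336, so 6860 = 14P and P* = 490, Q* = 2584.
The floor of 639 is above the equilibrium price 490, so it binds.
At P = 639: Qd = 5524 - 6·639 = 1690 and Qs = 8·639 - 1336 = 3776.
Consumer surplus without the control is ½ · (2762/3 - 490) · 2584 = 1669264/3.
With the floor, consumers buy 1690 units at 639, so CS = ½ · (2762/3 - 639) · 1690 = 714025/3.
Change in consumer surplus = 714025/3 - 1669264/3 = -318413.

-318413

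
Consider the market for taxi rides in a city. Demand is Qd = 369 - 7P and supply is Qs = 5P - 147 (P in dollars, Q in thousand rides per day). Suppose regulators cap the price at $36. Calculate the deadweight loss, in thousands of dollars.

Equilibrium: 369 - 7P = 5P - 147, so 516 = 12P and P* = 43, Q* = 68.
Since 36 < 43, the ceiling is binding.
At P = 36: Qd = 369 - 7·36 = 117 and Qs = 5·36 - 147 = 33.
Quantity traded falls to 33. At Q = 33 the demand price is (369 - 33)/7 = 48 and the supply price is (147 + 33)/5 = 36.
Deadweight loss = ½ · (48 - 36) · (68 - 33) = ½ · 12 · 35 = 210.

210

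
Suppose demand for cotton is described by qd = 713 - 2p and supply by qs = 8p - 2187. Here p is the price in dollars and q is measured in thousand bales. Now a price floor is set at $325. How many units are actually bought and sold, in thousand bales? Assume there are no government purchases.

63

In a free market, 713 - 2p = 8p - 2187 gives the equilibrium p* = 290, q* = 133.
The floor of 325 is above the equilibrium price 290, so it binds.
At p = 325: qd = 713 - 2·325 = 63 and qs = 8·325 - 2187 = 413.
The quantity actually transacted is the short side, demand: 63.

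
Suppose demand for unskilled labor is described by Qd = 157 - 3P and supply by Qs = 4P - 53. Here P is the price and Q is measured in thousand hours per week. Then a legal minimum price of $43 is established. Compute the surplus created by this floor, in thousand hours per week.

91

Equilibrium: 157 - 3P = 4P - 53, so 210 = 7P and P* = 30, Q* = 67.
Since 43 > 30, the floor is binding.
At P = 43: Qd = 157 - 3·43 = 28 and Qs = 4·43 - 53 = 119.
Surplus = Qs - Qd = 119 - 28 = 91.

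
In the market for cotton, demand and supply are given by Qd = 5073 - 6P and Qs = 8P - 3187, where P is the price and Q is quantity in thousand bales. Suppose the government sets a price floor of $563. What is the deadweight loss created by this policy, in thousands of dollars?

Equilibrium: 5073 - 6P = 8P - 3187, so 8260 = 14P and P* = 590, Q* = 1533.
The floor of 563 is below the equilibrium price 590, so it is not binding; the market clears at P* = 590, Q* = 1533.
Since the control does not bind, no trades are prevented and deadweight loss is zero.

0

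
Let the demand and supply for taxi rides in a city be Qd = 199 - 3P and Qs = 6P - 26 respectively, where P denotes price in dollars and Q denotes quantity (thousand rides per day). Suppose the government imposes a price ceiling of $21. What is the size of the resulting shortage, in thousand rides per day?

36

In a free market, 199 - 3P = 6P - 26 gives the equilibrium P* = 25, Q* = 124.
Since 21 < 25, the ceiling is binding.
At P = 21: Qd = 199 - 3·21 = 136 and Qs = 6·21 - 26 = 100.
Shortage = Qd - Qs = 136 - 100 = 36.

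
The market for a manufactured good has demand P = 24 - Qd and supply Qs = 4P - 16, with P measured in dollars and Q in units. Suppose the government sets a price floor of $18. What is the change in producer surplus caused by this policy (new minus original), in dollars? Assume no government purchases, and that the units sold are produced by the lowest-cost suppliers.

Rearranging demand gives Qd = 24 - P. Without the control the market clears where 24 - P = 4P - 16, i.e. P* = 8 and Q* = 16.
The floor of 18 is above the equilibrium price 8, so it binds.
At P = 18: Qd = 24 - 18 = 6 and Qs = 4·18 - 16 = 56.
Producer surplus without the control is ½ · (8 - 4) · 16 = 32.
With the floor, 6 units are sold at 18. The supply price at Q = 6 is 5.5, so PS = ½ · [(18 - 4) + (18 - 5.5)] · 6 = 79.5.
Change in producer surplus = 79.5 - 32 = 47.5.

47.5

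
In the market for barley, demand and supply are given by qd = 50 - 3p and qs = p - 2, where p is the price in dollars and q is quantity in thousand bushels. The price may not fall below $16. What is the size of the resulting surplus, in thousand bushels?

12

Without the control the market clears where 50 - 3p = p - 2, i.e. p* = 13 and q* = 11.
Since 16 > 13, the floor is binding.
At p = 16: qd = 50 - 3·16 = 2 and qs = 16 - 2 = 14.
Surplus = qs - qd = 14 - 2 = 12.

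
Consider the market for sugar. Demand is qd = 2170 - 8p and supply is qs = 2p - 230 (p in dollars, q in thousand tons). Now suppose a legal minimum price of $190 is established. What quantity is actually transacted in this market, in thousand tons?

250

Equilibrium: 2170 - 8p = 2p - 230, so 2400 = 10p and p* = 240, q* = 250.
Since 190 is below p* = 240, the floor does not bind and the free-market outcome prevails.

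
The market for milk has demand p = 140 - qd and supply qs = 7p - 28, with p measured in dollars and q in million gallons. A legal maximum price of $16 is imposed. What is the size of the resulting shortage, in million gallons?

Rearranging demand gives qd = 140 - p. Equilibrium: 140 - p = 7p - 28, so 168 = 8p and p* = 21, q* = 119.
Because the ceiling (16) lies below the market-clearing price, it is binding.
At p = 16: qd = 140 - 16 = 124 and qs = 7·16 - 28 = 84.
Shortage = qd - qs = 124 - 84 = 40.

40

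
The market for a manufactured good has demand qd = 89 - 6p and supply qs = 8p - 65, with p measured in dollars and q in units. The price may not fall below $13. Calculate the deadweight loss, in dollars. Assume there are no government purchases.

21

In a free market, 89 - 6p = 8p - 65 gives the equilibrium p* = 11, q* = 23.
The floor of 13 is above the equilibrium price 11, so it binds.
At p = 13: qd = 89 - 6·13 = 11 and qs = 8·13 - 65 = 39.
Quantity traded falls to 11. At q = 11 the demand price is (89 - 11)/6 = 13 and the supply price is (65 + 11)/8 = 9.5.
Deadweight loss = ½ · (13 - 9.5) · (23 - 11) = ½ · 3.5 · 12 = 21.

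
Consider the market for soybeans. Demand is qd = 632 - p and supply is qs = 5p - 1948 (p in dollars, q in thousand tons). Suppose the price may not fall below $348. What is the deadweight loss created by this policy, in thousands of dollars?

0

Equilibrium: 632 - p = 5p - 1948, so 2580 = 6p and p* = 430, q* = 202.
The floor of 348 is below the equilibrium price 430, so it is not binding; the market clears at p* = 430, q* = 202.
Since the control does not bind, no trades are prevented and deadweight loss is zero.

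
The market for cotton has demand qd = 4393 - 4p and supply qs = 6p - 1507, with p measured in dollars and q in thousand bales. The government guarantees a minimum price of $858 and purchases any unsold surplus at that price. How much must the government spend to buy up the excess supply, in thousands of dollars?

In a free market, 4393 - 4p = 6p - 1507 gives the equilibrium p* = 590, q* = 2033.
Since 858 > 590, the floor is binding.
At p = 858: qd = 4393 - 4·858 = 961 and qs = 6·858 - 1507 = 3641.
Surplus = qs - qd = 2680.
Government expenditure = surplus × support price = 2680 × 858 = 2299440.

2299440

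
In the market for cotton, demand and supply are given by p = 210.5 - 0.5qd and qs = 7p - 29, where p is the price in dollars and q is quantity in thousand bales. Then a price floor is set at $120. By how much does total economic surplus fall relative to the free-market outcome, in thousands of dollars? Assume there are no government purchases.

6300

Rearranging demand gives qd = 421 - 2p. Without the control the market clears where 421 - 2p = 7p - 29, i.e. p* = 50 and q* = 321.
Since 120 > 50, the floor is binding.
At p = 120: qd = 421 - 2·120 = 181 and qs = 7·120 - 29 = 811.
Quantity traded falls to 181. At q = 181 the demand price is (421 - 181)/2 = 120 and the supply price is (29 + 181)/7 = 30.
Deadweight loss = ½ · (120 - 30) · (321 - 181) = ½ · 90 · 140 = 6300.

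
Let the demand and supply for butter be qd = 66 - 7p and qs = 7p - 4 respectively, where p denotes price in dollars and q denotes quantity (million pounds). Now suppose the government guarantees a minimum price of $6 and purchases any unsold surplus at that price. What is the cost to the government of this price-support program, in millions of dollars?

84

In a free market, 66 - 7p = 7p - 4 gives the equilibrium p* = 5, q* = 31.
Since 6 > 5, the floor is binding.
At p = 6: qd = 66 - 7·6 = 24 and qs = 7·6 - 4 = 38.
Surplus = qs - qd = 14.
Government expenditure = surplus × support price = 14 × 6 = 84.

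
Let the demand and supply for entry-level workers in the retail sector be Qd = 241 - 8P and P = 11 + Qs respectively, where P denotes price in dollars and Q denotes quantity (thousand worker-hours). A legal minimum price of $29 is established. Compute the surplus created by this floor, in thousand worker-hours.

9

Rearranging supply gives Qs = P - 11. In a free market, 241 - 8P = P - 11 gives the equilibrium P* = 28, Q* = 17.
Since 29 > 28, the floor is binding.
At P = 29: Qd = 241 - 8·29 = 9 and Qs = 29 - 11 = 18.
Surplus = Qs - Qd = 18 - 9 = 9.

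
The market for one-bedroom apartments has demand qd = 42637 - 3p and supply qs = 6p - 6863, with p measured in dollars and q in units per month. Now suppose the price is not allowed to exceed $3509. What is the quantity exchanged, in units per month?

In a free market, 42637 - 3p = 6p - 6863 gives the equilibrium p* = 5500, q* = 26137.
The ceiling of 3509 is below the equilibrium price 5500, so it binds.
At p = 3509: qd = 42637 - 3·3509 = 32110 and qs = 6·3509 - 6863 = 14191.
The quantity actually transacted is the short side, supply: 14191.

14191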